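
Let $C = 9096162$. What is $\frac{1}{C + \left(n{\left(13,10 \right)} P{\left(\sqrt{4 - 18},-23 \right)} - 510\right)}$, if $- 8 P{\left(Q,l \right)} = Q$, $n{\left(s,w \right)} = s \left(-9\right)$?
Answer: $\frac{3593344}{32683806541471} - \frac{52 i \sqrt{14}}{294154258873239} \approx 1.0994 \cdot 10^{-7} - 6.6144 \cdot 10^{-13} i$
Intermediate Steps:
$n{\left(s,w \right)} = - 9 s$
$P{\left(Q,l \right)} = - \frac{Q}{8}$
$\frac{1}{C + \left(n{\left(13,10 \right)} P{\left(\sqrt{4 - 18},-23 \right)} - 510\right)} = \frac{1}{9096162 - \left(510 - \left(-9\right) 13 \left(- \frac{\sqrt{4 - 18}}{8}\right)\right)} = \frac{1}{9096162 - \left(510 + 117 \left(- \frac{\sqrt{-14}}{8}\right)\right)} = \frac{1}{9096162 - \left(510 + 117 \left(- \frac{i \sqrt{14}}{8}\right)\right)} = \frac{1}{9096162 - \left(510 - \frac{117 i \sqrt{14}}{8}\right)} = \frac{1}{9095652 + \frac{117 i \sqrt{14}}{8}}$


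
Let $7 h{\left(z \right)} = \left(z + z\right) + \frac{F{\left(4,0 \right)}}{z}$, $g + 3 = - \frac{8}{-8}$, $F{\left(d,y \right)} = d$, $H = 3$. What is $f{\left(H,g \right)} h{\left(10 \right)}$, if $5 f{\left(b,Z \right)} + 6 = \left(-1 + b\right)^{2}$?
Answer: $- \frac{204}{175} \approx -1.1657$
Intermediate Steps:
$g = -2$ ($g = -3 - \frac{8}{-8} = -3 - -1 = -3 + 1 = -2$)
$h{\left(z \right)} = \frac{2 z}{7} + \frac{4}{7 z}$ ($h{\left(z \right)} = \frac{\left(z + z\right) + \frac{4}{z}}{7} = \frac{2 z + \frac{4}{z}}{7} = \frac{2 z}{7} + \frac{4}{7 z}$)
$f{\left(b,Z \right)} = - \frac{6}{5} + \frac{\left(-1 + b\right)^{2}}{5}$
$f{\left(H,g \right)} h{\left(10 \right)} = \left(- \frac{6}{5} + \frac{\left(-1 + 3\right)^{2}}{5}\right) \frac{2 \left(2 + 10^{2}\right)}{7 \cdot 10} = \left(- \frac{6}{5} + \frac{2^{2}}{5}\right) \frac{2}{7} \cdot \frac{1}{10} \left(2 + 100\right) = \left(- \frac{6}{5} + \frac{1}{5} \cdot 4\right) \frac{2}{7} \cdot \frac{1}{10} \cdot 102 = \left(- \frac{6}{5} + \frac{4}{5}\right) \frac{102}{35} = \left(- \frac{2}{5}\right) \frac{102}{35} = - \frac{204}{175}$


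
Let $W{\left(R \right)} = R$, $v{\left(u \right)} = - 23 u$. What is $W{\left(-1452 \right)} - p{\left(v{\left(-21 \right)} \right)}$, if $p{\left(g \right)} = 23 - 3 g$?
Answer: $-26$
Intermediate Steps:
$W{\left(-1452 \right)} - p{\left(v{\left(-21 \right)} \right)} = -1452 - \left(23 - 3 \left(\left(-23\right) \left(-21\right)\right)\right) = -1452 - \left(23 - 1449\right) = -1452 - -1426 = -1452 + 1426 = -26$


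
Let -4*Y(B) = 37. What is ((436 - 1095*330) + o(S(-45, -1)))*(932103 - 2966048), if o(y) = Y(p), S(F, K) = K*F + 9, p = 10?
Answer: 2936392158885/4 ≈ 7.3410e+11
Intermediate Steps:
S(F, K) = 9 + F*K (S(F, K) = F*K + 9 = 9 + F*K)
Y(B) = -37/4 (Y(B) = -¼*37 = -37/4)
o(y) = -37/4
((436 - 1095*330) + o(S(-45, -1)))*(932103 - 2966048) = ((436 - 1095*330) - 37/4)*(932103 - 2966048) = ((436 - 361350) - 37/4)*(-2033945) = (-360914 - 37/4)*(-2033945) = -1443693/4*(-2033945) = 2936392158885/4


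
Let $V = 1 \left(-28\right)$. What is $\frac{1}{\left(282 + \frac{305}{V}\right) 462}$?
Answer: $\frac{2}{250503} \approx 7.9839 \cdot 10^{-6}$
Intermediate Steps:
$V = -28$
$\frac{1}{\left(282 + \frac{305}{V}\right) 462} = \frac{1}{\left(282 + \frac{305}{-28}\right) 462} = \frac{1}{\left(282 + 305 \left(- \frac{1}{28}\right)\right) 462} = \frac{1}{\left(282 - \frac{305}{28}\right) 462} = \frac{1}{\frac{7591}{28} \cdot 462} = \frac{1}{\frac{250503}{2}} = \frac{2}{250503}$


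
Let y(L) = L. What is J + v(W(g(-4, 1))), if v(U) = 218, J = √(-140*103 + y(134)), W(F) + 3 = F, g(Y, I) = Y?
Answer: 218 + I*√14286 ≈ 218.0 + 119.52*I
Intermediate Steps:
W(F) = -3 + F
J = I*√14286 (J = √(-140*103 + 134) = √(-14420 + 134) = √(-14286) = I*√14286 ≈ 119.52*I)
J + v(W(g(-4, 1))) = I*√14286 + 218 = 218 + I*√14286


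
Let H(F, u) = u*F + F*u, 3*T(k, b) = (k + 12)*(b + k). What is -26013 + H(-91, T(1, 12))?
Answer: -108797/3 ≈ -36266.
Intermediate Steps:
T(k, b) = (12 + k)*(b + k)/3 (T(k, b) = ((k + 12)*(b + k))/3 = ((12 + k)*(b + k))/3 = (12 + k)*(b + k)/3)
H(F, u) = 2*F*u (H(F, u) = F*u + F*u = 2*F*u)
-26013 + H(-91, T(1, 12)) = -26013 + 2*(-91)*(4*12 + 4*1 + (1/3)*1**2 + (1/3)*12*1) = -26013 + 2*(-91)*(48 + 4 + (1/3)*1 + 4) = -26013 + 2*(-91)*(48 + 4 + 1/3 + 4) = -26013 + 2*(-91)*(169/3) = -26013 - 30758/3 = -108797/3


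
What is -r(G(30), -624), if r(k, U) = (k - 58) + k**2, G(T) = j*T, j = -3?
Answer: -7952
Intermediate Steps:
G(T) = -3*T
r(k, U) = -58 + k + k**2 (r(k, U) = (-58 + k) + k**2 = -58 + k + k**2)
-r(G(30), -624) = -(-58 - 3*30 + (-3*30)**2) = -(-58 - 90 + (-90)**2) = -(-58 - 90 + 8100) = -1*7952 = -7952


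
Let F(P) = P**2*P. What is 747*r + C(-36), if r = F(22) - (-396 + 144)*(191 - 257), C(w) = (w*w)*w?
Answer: -4516704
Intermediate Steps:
F(P) = P**3
C(w) = w**3 (C(w) = w**2*w = w**3)
r = -5984 (r = 22**3 - (-396 + 144)*(191 - 257) = 10648 - (-252)*(-66) = 10648 - 1*16632 = 10648 - 16632 = -5984)
747*r + C(-36) = 747*(-5984) + (-36)**3 = -4470048 - 46656 = -4516704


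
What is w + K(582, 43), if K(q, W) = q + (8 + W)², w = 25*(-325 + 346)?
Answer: 3708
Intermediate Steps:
w = 525 (w = 25*21 = 525)
w + K(582, 43) = 525 + (582 + (8 + 43)²) = 525 + (582 + 51²) = 525 + (582 + 2601) = 525 + 3183 = 3708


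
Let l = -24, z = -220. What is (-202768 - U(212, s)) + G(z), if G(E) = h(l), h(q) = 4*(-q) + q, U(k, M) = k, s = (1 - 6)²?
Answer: -202908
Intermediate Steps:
s = 25 (s = (-5)² = 25)
h(q) = -3*q (h(q) = -4*q + q = -3*q)
G(E) = 72 (G(E) = -3*(-24) = 72)
(-202768 - U(212, s)) + G(z) = (-202768 - 1*212) + 72 = (-202768 - 212) + 72 = -202980 + 72 = -202908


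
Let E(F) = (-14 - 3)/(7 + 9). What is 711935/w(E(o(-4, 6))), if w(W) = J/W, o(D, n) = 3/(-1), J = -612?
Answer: 711935/576 ≈ 1236.0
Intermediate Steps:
o(D, n) = -3 (o(D, n) = 3*(-1) = -3)
E(F) = -17/16
w(W) = -612/W
711935/w(E(o(-4, 6))) = 711935/((-612/(-17/16))) = 711935/((-612*(-16/17))) = 711935/576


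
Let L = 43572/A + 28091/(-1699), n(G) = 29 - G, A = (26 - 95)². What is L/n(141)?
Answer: 19904141/301987056 ≈ 0.065911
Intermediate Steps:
A = 4761 (A = (-69)² = 4761)
L = -19904141/2696313 (L = 43572/4761 + 28091/(-1699) = 43572*(1/4761) + 28091*(-1/1699) = 14524/1587 - 28091/1699 = -19904141/2696313 ≈ -7.3820)
L/n(141) = -19904141/(2696313*(29 - 1*141)) = -19904141/(2696313*(29 - 141)) = -19904141/2696313/(-112) = -19904141/2696313*(-1/112) = 19904141/301987056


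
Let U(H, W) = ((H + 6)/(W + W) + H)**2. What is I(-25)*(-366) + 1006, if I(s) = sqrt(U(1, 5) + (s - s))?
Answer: 1919/5 ≈ 383.80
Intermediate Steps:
U(H, W) = (H + (6 + H)/(2*W))**2 (U(H, W) = ((6 + H)/((2*W)) + H)**2 = ((6 + H)*(1/(2*W)) + H)**2 = ((6 + H)/(2*W) + H)**2 = (H + (6 + H)/(2*W))**2)
I(s) = 17/10 (I(s) = sqrt((1/4)*(6 + 1 + 2*1*5)**2/5**2 + (s - s)) = sqrt((1/4)*(1/25)*(6 + 1 + 10)**2 + 0) = sqrt((1/4)*(1/25)*17**2 + 0) = sqrt((1/4)*(1/25)*289 + 0) = sqrt(289/100 + 0) = sqrt(289/100) = 17/10)
I(-25)*(-366) + 1006 = (17/10)*(-366) + 1006 = -3111/5 + 1006 = 1919/5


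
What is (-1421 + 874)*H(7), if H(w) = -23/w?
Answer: 12581/7 ≈ 1797.3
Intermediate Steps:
(-1421 + 874)*H(7) = (-1421 + 874)*(-23/7) = -(-12581)/7 = -547*(-23/7) = 12581/7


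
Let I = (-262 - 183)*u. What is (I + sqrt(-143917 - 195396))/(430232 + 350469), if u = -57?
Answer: 25365/780701 + I*sqrt(339313)/780701 ≈ 0.03249 + 0.00074613*I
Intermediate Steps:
I = 25365 (I = (-262 - 183)*(-57) = -445*(-57) = 25365)
(I + sqrt(-143917 - 195396))/(430232 + 350469) = (25365 + sqrt(-143917 - 195396))/(430232 + 350469) = (25365 + sqrt(-339313))/780701 = (25365 + I*sqrt(339313))*(1/780701) = 25365/780701 + I*sqrt(339313)/780701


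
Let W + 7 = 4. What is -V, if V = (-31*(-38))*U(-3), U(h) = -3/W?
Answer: -1178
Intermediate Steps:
W = -3 (W = -7 + 4 = -3)
U(h) = 1 (U(h) = -3/(-3) = -3*(-⅓) = 1)
V = 1178 (V = -31*(-38)*1 = 1178*1 = 1178)
-V = -1*1178 = -1178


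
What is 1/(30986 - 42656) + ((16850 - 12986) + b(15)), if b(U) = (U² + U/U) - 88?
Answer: 46703339/11670 ≈ 4002.0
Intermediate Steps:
b(U) = -87 + U² (b(U) = (U² + 1) - 88 = (1 + U²) - 88 = -87 + U²)
1/(30986 - 42656) + ((16850 - 12986) + b(15)) = 1/(30986 - 42656) + ((16850 - 12986) + (-87 + 15²)) = 1/(-11670) + (3864 + (-87 + 225)) = -1/11670 + (3864 + 138) = -1/11670 + 4002 = 46703339/11670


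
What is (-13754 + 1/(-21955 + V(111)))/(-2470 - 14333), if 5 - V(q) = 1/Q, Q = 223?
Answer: 67323780877/82248181353 ≈ 0.81854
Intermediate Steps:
V(q) = 1114/223 (V(q) = 5 - 1/223 = 1114/223)
(-13754 + 1/(-21955 + V(111)))/(-2470 - 14333) = (-13754 + 1/(-21955 + 1114/223))/(-2470 - 14333) = (-13754 + 1/(-4894851/223))/(-16803) = (-13754 - 223/4894851)*(-1/16803) = -67323780877/4894851*(-1/16803) = 67323780877/82248181353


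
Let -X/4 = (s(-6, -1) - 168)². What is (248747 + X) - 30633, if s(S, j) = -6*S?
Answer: 148418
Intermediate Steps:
X = -69696 (X = -4*(-6*(-6) - 168)² = -4*(36 - 168)² = -4*(-132)² = -4*17424 = -69696)
(248747 + X) - 30633 = (248747 - 69696) - 30633 = 179051 - 30633 = 148418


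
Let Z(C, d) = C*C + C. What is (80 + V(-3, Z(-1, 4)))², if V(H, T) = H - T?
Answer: 5929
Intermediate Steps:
Z(C, d) = C + C² (Z(C, d) = C² + C = C + C²)
(80 + V(-3, Z(-1, 4)))² = (80 + (-3 - (-1)*(1 - 1)))² = (80 + (-3 - (-1)*0))² = (80 + (-3 - 1*0))² = (80 + (-3 + 0))² = (80 - 3)² = 77² = 5929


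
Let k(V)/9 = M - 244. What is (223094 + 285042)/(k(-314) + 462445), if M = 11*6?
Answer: 508136/460843 ≈ 1.1026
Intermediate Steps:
M = 66
k(V) = -1602 (k(V) = 9*(66 - 244) = 9*(-178) = -1602)
(223094 + 285042)/(k(-314) + 462445) = (223094 + 285042)/(-1602 + 462445) = 508136/460843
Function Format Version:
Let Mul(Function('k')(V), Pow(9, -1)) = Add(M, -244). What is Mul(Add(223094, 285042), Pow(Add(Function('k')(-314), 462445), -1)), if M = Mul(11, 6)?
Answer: Rational(508136, 460843) ≈ 1.1026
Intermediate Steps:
M = 66
Function('k')(V) = -1602 (Function('k')(V) = Mul(9, Add(66, -244)) = Mul(9, -178) = -1602)
Mul(Add(223094, 285042), Pow(Add(Function('k')(-314), 462445), -1)) = Mul(Add(223094, 285042), Pow(Add(-1602, 462445), -1)) = Mul(508136, Pow(460843, -1)) = Mul(508136, Rational(1, 460843)) = Rational(508136, 460843)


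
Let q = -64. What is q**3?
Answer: -262144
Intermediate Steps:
q**3 = (-64)**3 = -262144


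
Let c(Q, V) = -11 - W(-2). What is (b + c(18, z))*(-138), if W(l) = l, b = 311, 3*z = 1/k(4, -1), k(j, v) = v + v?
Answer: -41676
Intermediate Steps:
k(j, v) = 2*v
z = -⅙ (z = 1/(3*((2*(-1)))) = (⅓)/(-2) = (⅓)*(-½) = -⅙ ≈ -0.16667)
c(Q, V) = -9 (c(Q, V) = -11 - 1*(-2) = -11 + 2 = -9)
(b + c(18, z))*(-138) = (311 - 9)*(-138) = 302*(-138) = -41676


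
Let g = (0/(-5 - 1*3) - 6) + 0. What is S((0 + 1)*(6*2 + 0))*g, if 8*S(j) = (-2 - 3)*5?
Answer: 75/4 ≈ 18.750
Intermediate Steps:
g = -6 (g = (0/(-5 - 3) - 6) + 0 = (0/(-8) - 6) + 0 = (0*(-⅛) - 6) + 0 = (0 - 6) + 0 = -6 + 0 = -6)
S(j) = -25/8 (S(j) = ((-2 - 3)*5)/8 = (-5*5)/8 = (⅛)*(-25) = -25/8)
S((0 + 1)*(6*2 + 0))*g = -25/8*(-6) = 75/4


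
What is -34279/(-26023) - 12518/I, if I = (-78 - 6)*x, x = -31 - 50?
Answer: -46260799/88530246 ≈ -0.52254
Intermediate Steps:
x = -81
I = 6804 (I = (-78 - 6)*(-81) = -84*(-81) = 6804)
-34279/(-26023) - 12518/I = -34279/(-26023) - 12518/6804 = -34279*(-1/26023) - 12518*1/6804 = 34279/26023 - 6259/3402 = -46260799/88530246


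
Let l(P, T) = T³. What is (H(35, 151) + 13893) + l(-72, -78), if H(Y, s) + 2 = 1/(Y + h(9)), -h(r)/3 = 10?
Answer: -2303304/5 ≈ -4.6066e+5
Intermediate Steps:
h(r) = -30 (h(r) = -3*10 = -30)
H(Y, s) = -2 + 1/(-30 + Y) (H(Y, s) = -2 + 1/(Y - 30) = -2 + 1/(-30 + Y))
(H(35, 151) + 13893) + l(-72, -78) = ((61 - 2*35)/(-30 + 35) + 13893) + (-78)³ = ((61 - 70)/5 + 13893) - 474552 = ((⅕)*(-9) + 13893) - 474552 = (-9/5 + 13893) - 474552 = 69456/5 - 474552 = -2303304/5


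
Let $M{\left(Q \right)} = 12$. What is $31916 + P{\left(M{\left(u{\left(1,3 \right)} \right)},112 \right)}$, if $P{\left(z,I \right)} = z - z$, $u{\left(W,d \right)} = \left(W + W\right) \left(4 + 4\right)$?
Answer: $31916$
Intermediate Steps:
$u{\left(W,d \right)} = 16 W$ ($u{\left(W,d \right)} = 2 W 8 = 16 W$)
$P{\left(z,I \right)} = 0$
$31916 + P{\left(M{\left(u{\left(1,3 \right)} \right)},112 \right)} = 31916 + 0 = 31916$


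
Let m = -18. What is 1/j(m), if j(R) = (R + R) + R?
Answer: -1/54 ≈ -0.018519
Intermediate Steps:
j(R) = 3*R (j(R) = 2*R + R = 3*R)
1/j(m) = 1/(3*(-18)) = 1/(-54) = -1/54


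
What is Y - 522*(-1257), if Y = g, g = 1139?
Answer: 657293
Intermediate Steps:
Y = 1139
Y - 522*(-1257) = 1139 - 522*(-1257) = 1139 + 656154 = 657293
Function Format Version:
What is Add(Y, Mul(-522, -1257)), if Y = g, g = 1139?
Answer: 657293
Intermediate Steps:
Y = 1139
Add(Y, Mul(-522, -1257)) = Add(1139, Mul(-522, -1257)) = Add(1139, 656154) = 657293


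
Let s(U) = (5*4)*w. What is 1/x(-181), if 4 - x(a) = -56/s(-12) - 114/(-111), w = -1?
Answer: 185/32 ≈ 5.7813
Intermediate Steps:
s(U) = -20 (s(U) = (5*4)*(-1) = 20*(-1) = -20)
x(a) = 32/185 (x(a) = 4 - (-56/(-20) - 114/(-111)) = 4 - (-56*(-1/20) - 114*(-1/111)) = 4 - (14/5 + 38/37) = 4 - 1*708/185 = 4 - 708/185 = 32/185)
1/x(-181) = 1/(32/185) = 185/32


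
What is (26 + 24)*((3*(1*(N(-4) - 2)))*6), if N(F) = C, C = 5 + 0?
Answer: 2700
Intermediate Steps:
C = 5
N(F) = 5
(26 + 24)*((3*(1*(N(-4) - 2)))*6) = (26 + 24)*((3*(1*(5 - 2)))*6) = 50*((3*(1*3))*6) = 50*((3*3)*6) = 50*(9*6) = 50*54 = 2700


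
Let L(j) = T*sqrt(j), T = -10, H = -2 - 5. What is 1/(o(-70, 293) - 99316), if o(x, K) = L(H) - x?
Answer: I/(2*(-49623*I + 5*sqrt(7))) ≈ -1.0076e-5 + 2.6861e-9*I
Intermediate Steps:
H = -7
L(j) = -10*sqrt(j)
o(x, K) = -x - 10*I*sqrt(7) (o(x, K) = -10*I*sqrt(7) - x = -x - 10*I*sqrt(7))
1/(o(-70, 293) - 99316) = 1/((-1*(-70) - 10*I*sqrt(7)) - 99316) = 1/((70 - 10*I*sqrt(7)) - 99316) = 1/(-99246 - 10*I*sqrt(7))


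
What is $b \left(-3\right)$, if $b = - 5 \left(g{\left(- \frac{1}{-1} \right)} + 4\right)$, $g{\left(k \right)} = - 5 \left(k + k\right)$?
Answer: $-90$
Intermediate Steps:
$g{\left(k \right)} = - 10 k$ ($g{\left(k \right)} = - 5 \cdot 2 k = - 10 k$)
$b = 30$ ($b = - 5 \left(- 10 \left(- \frac{1}{-1}\right) + 4\right) = - 5 \left(- 10 \left(\left(-1\right) \left(-1\right)\right) + 4\right) = - 5 \left(\left(-10\right) 1 + 4\right) = - 5 \left(-10 + 4\right) = \left(-5\right) \left(-6\right) = 30$)
$b \left(-3\right) = 30 \left(-3\right) = -90$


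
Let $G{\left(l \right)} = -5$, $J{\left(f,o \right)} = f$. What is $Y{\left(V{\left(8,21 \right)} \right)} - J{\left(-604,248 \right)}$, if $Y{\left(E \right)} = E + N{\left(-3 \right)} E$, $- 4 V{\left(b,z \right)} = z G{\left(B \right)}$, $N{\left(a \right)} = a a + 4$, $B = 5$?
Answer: $\frac{1943}{2} \approx 971.5$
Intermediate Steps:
$N{\left(a \right)} = 4 + a^{2}$ ($N{\left(a \right)} = a^{2} + 4 = 4 + a^{2}$)
$V{\left(b,z \right)} = \frac{5 z}{4}$ ($V{\left(b,z \right)} = - \frac{z \left(-5\right)}{4} = - \frac{\left(-5\right) z}{4} = \frac{5 z}{4}$)
$Y{\left(E \right)} = 14 E$ ($Y{\left(E \right)} = E + \left(4 + \left(-3\right)^{2}\right) E = E + \left(4 + 9\right) E = E + 13 E = 14 E$)
$Y{\left(V{\left(8,21 \right)} \right)} - J{\left(-604,248 \right)} = 14 \cdot \frac{5}{4} \cdot 21 - -604 = 14 \cdot \frac{105}{4} + 604 = \frac{735}{2} + 604 = \frac{1943}{2}$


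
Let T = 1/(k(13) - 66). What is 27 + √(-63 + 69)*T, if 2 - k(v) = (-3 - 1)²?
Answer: 27 - √6/80 ≈ 26.969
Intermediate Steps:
k(v) = -14 (k(v) = 2 - (-3 - 1)² = 2 - 1*(-4)² = 2 - 1*16 = 2 - 16 = -14)
T = -1/80 (T = 1/(-14 - 66) = 1/(-80) = -1/80 ≈ -0.012500)
27 + √(-63 + 69)*T = 27 + √(-63 + 69)*(-1/80) = 27 + √6*(-1/80) = 27 - √6/80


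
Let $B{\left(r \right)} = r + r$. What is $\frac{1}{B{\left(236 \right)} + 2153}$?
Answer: $\frac{1}{2625} \approx 0.00038095$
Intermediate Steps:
$B{\left(r \right)} = 2 r$
$\frac{1}{B{\left(236 \right)} + 2153} = \frac{1}{2 \cdot 236 + 2153} = \frac{1}{472 + 2153} = \frac{1}{2625}$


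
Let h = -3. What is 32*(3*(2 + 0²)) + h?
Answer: 189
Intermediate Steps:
32*(3*(2 + 0²)) + h = 32*(3*(2 + 0²)) - 3 = 32*(3*(2 + 0)) - 3 = 32*(3*2) - 3 = 32*6 - 3 = 192 - 3 = 189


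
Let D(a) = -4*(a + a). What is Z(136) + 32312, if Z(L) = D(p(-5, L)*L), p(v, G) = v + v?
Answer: 43192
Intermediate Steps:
p(v, G) = 2*v
D(a) = -8*a
Z(L) = 80*L (Z(L) = -8*2*(-5)*L = -(-80)*L = 80*L)
Z(136) + 32312 = 80*136 + 32312 = 10880 + 32312 = 43192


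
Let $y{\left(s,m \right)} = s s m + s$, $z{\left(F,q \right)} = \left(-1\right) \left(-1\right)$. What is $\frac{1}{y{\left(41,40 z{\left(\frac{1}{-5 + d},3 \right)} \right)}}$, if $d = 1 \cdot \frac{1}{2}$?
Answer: $\frac{1}{67281} \approx 1.4863 \cdot 10^{-5}$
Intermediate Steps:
$d = \frac{1}{2}$ ($d = 1 \cdot \frac{1}{2} = \frac{1}{2} \approx 0.5$)
$z{\left(F,q \right)} = 1$
$y{\left(s,m \right)} = s + m s^{2}$ ($y{\left(s,m \right)} = s^{2} m + s = m s^{2} + s = s + m s^{2}$)
$\frac{1}{y{\left(41,40 z{\left(\frac{1}{-5 + d},3 \right)} \right)}} = \frac{1}{41 \left(1 + 40 \cdot 1 \cdot 41\right)} = \frac{1}{41 \left(1 + 40 \cdot 41\right)} = \frac{1}{41 \left(1 + 1640\right)} = \frac{1}{41 \cdot 1641} = \frac{1}{67281}$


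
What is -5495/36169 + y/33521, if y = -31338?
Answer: -188237431/173203007 ≈ -1.0868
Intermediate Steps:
-5495/36169 + y/33521 = -5495/36169 - 31338/33521 = -5495*1/36169 - 31338*1/33521 = -785/5167 - 31338/33521 = -188237431/173203007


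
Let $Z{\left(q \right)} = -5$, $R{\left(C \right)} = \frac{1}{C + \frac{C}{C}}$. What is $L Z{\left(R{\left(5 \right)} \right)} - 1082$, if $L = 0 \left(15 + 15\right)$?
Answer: $-1082$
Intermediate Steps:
$R{\left(C \right)} = \frac{1}{1 + C}$ ($R{\left(C \right)} = \frac{1}{C + 1} = \frac{1}{1 + C}$)
$L = 0$ ($L = 0 \cdot 30 = 0$)
$L Z{\left(R{\left(5 \right)} \right)} - 1082 = 0 \left(-5\right) - 1082 = 0 - 1082 = -1082$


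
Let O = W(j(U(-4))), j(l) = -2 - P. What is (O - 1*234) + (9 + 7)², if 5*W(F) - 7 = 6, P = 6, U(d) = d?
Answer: 123/5 ≈ 24.600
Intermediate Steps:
j(l) = -8 (j(l) = -2 - 1*6 = -2 - 6 = -8)
W(F) = 13/5 (W(F) = 7/5 + (⅕)*6 = 7/5 + 6/5 = 13/5)
O = 13/5 ≈ 2.6000
(O - 1*234) + (9 + 7)² = (13/5 - 1*234) + (9 + 7)² = (13/5 - 234) + 16² = -1157/5 + 256 = 123/5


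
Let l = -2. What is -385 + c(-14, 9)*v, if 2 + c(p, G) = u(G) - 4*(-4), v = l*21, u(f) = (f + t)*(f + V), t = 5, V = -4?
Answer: -3913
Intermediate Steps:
u(f) = (-4 + f)*(5 + f) (u(f) = (f + 5)*(f - 4) = (5 + f)*(-4 + f) = (-4 + f)*(5 + f))
v = -42 (v = -2*21 = -42)
c(p, G) = -6 + G + G² (c(p, G) = -2 + ((-20 + G + G²) - 4*(-4)) = -2 + ((-20 + G + G²) + 16) = -2 + (-4 + G + G²) = -6 + G + G²)
-385 + c(-14, 9)*v = -385 + (-6 + 9 + 9²)*(-42) = -385 + (-6 + 9 + 81)*(-42) = -385 + 84*(-42) = -385 - 3528 = -3913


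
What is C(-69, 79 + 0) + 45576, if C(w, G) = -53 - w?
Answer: 45592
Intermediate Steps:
C(-69, 79 + 0) + 45576 = (-53 - 1*(-69)) + 45576 = (-53 + 69) + 45576 = 16 + 45576 = 45592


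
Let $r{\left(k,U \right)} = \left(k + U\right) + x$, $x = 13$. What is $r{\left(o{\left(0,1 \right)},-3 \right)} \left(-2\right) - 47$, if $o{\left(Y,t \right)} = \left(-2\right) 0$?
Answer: $-67$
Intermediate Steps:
$o{\left(Y,t \right)} = 0$
$r{\left(k,U \right)} = 13 + U + k$ ($r{\left(k,U \right)} = \left(k + U\right) + 13 = \left(U + k\right) + 13 = 13 + U + k$)
$r{\left(o{\left(0,1 \right)},-3 \right)} \left(-2\right) - 47 = \left(13 - 3 + 0\right) \left(-2\right) - 47 = 10 \left(-2\right) - 47 = -20 - 47 = -67$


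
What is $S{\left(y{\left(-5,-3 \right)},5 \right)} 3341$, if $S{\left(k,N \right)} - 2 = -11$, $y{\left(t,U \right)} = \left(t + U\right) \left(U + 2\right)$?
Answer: $-30069$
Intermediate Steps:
$y{\left(t,U \right)} = \left(2 + U\right) \left(U + t\right)$ ($y{\left(t,U \right)} = \left(U + t\right) \left(2 + U\right) = \left(2 + U\right) \left(U + t\right)$)
$S{\left(k,N \right)} = -9$ ($S{\left(k,N \right)} = 2 - 11 = -9$)
$S{\left(y{\left(-5,-3 \right)},5 \right)} 3341 = \left(-9\right) 3341 = -30069$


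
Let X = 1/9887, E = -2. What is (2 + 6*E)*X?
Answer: -10/9887 ≈ -0.0010114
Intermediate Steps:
X = 1/9887 ≈ 0.00010114
(2 + 6*E)*X = (2 + 6*(-2))*(1/9887) = (2 - 12)*(1/9887) = -10*1/9887 = -10/9887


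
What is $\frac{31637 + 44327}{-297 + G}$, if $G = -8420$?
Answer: $- \frac{75964}{8717} \approx -8.7145$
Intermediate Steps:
$\frac{31637 + 44327}{-297 + G} = \frac{31637 + 44327}{-297 - 8420} = \frac{75964}{-8717} = 75964 \left(- \frac{1}{8717}\right) = - \frac{75964}{8717}$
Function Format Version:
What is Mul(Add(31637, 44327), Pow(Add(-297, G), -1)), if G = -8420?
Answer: Rational(-75964, 8717) ≈ -8.7145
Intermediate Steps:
Mul(Add(31637, 44327), Pow(Add(-297, G), -1)) = Mul(Add(31637, 44327), Pow(Add(-297, -8420), -1)) = Mul(75964, Pow(-8717, -1)) = Mul(75964, Rational(-1, 8717)) = Rational(-75964, 8717)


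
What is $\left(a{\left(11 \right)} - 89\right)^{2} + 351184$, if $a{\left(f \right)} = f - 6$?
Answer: $358240$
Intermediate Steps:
$a{\left(f \right)} = -6 + f$ ($a{\left(f \right)} = f - 6 = -6 + f$)
$\left(a{\left(11 \right)} - 89\right)^{2} + 351184 = \left(\left(-6 + 11\right) - 89\right)^{2} + 351184 = \left(5 - 89\right)^{2} + 351184 = \left(-84\right)^{2} + 351184 = 7056 + 351184 = 358240$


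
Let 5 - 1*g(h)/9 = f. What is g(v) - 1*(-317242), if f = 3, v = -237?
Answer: 317260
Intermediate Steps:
g(h) = 18 (g(h) = 45 - 9*3 = 45 - 27 = 18)
g(v) - 1*(-317242) = 18 - 1*(-317242) = 18 + 317242 = 317260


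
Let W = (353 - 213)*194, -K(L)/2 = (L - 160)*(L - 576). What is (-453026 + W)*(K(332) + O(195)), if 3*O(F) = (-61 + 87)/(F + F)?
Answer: -1608547411786/45 ≈ -3.5745e+10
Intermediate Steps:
K(L) = -2*(-576 + L)*(-160 + L) (K(L) = -2*(L - 160)*(L - 576) = -2*(-160 + L)*(-576 + L) = -2*(-576 + L)*(-160 + L))
O(F) = 13/(3*F) (O(F) = ((-61 + 87)/(F + F))/3 = (26/((2*F)))/3 = (26*(1/(2*F)))/3 = (13/F)/3 = 13/(3*F))
W = 27160 (W = 140*194 = 27160)
(-453026 + W)*(K(332) + O(195)) = (-453026 + 27160)*((-184320 - 2*332**2 + 1472*332) + (13/3)/195) = -425866*((-184320 - 2*110224 + 488704) + (13/3)*(1/195)) = -425866*((-184320 - 220448 + 488704) + 1/45) = -425866*(83936 + 1/45) = -425866*3777121/45 = -1608547411786/45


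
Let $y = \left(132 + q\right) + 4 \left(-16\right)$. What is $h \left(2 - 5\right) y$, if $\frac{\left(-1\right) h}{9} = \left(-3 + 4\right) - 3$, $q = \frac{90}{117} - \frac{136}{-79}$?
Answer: $- \frac{3909276}{1027} \approx -3806.5$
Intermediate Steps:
$q = \frac{2558}{1027}$ ($q = 90 \cdot \frac{1}{117} - - \frac{136}{79} = \frac{10}{13} + \frac{136}{79} = \frac{2558}{1027} \approx 2.4907$)
$h = 18$ ($h = - 9 \left(\left(-3 + 4\right) - 3\right) = - 9 \left(1 - 3\right) = \left(-9\right) \left(-2\right) = 18$)
$y = \frac{72394}{1027}$ ($y = \left(132 + \frac{2558}{1027}\right) + 4 \left(-16\right) = \frac{138122}{1027} - 64 = \frac{72394}{1027} \approx 70.491$)
$h \left(2 - 5\right) y = 18 \left(2 - 5\right) \frac{72394}{1027} = 18 \left(-3\right) \frac{72394}{1027} = \left(-54\right) \frac{72394}{1027} = - \frac{3909276}{1027}$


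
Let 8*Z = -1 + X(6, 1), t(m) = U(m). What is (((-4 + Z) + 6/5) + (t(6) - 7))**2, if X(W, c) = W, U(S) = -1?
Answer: 165649/1600 ≈ 103.53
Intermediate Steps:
t(m) = -1
Z = 5/8 (Z = (-1 + 6)/8 = (1/8)*5 = 5/8 ≈ 0.62500)
(((-4 + Z) + 6/5) + (t(6) - 7))**2 = (((-4 + 5/8) + 6/5) + (-1 - 7))**2 = ((-27/8 + 6*(1/5)) - 8)**2 = ((-27/8 + 6/5) - 8)**2 = (-87/40 - 8)**2 = (-407/40)**2 = 165649/1600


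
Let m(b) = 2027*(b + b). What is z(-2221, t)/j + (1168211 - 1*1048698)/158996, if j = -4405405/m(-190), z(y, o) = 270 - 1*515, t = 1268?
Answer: -5895644055487/140088354676 ≈ -42.085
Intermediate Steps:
m(b) = 4054*b (m(b) = 2027*(2*b) = 4054*b)
z(y, o) = -245 (z(y, o) = 270 - 515 = -245)
j = 881081/154052 (j = -4405405/(4054*(-190)) = -4405405/(-770260) = -4405405*(-1/770260) = 881081/154052 ≈ 5.7194)
z(-2221, t)/j + (1168211 - 1*1048698)/158996 = -245/881081/154052 + (1168211 - 1*1048698)/158996 = -245*154052/881081 + (1168211 - 1048698)*(1/158996) = -37742740/881081 + 119513*(1/158996) = -37742740/881081 + 119513/158996 = -5895644055487/140088354676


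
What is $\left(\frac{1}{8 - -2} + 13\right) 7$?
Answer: $\frac{917}{10} \approx 91.7$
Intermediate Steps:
$\left(\frac{1}{8 - -2} + 13\right) 7 = \left(\frac{1}{8 + 2} + 13\right) 7 = \left(\frac{1}{10} + 13\right) 7 = \frac{131}{10} \cdot 7 = \frac{917}{10}$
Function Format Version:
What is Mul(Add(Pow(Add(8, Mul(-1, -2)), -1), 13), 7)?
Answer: Rational(917, 10) ≈ 91.700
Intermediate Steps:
Mul(Add(Pow(Add(8, Mul(-1, -2)), -1), 13), 7) = Mul(Add(Pow(Add(8, 2), -1), 13), 7) = Mul(Add(Pow(10, -1), 13), 7) = Mul(Add(Rational(1, 10), 13), 7) = Mul(Rational(131, 10), 7) = Rational(917, 10)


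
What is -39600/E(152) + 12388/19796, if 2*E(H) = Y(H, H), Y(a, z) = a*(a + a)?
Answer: -7776707/7146356 ≈ -1.0882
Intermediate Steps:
Y(a, z) = 2*a² (Y(a, z) = a*(2*a) = 2*a²)
E(H) = H² (E(H) = (2*H²)/2 = H²)
-39600/E(152) + 12388/19796 = -39600/(152²) + 12388/19796 = -39600/23104 + 12388*(1/19796) = -39600*1/23104 + 3097/4949 = -2475/1444 + 3097/4949 = -7776707/7146356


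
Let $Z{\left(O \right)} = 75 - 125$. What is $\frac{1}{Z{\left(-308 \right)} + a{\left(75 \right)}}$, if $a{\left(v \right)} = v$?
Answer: $\frac{1}{25} \approx 0.04$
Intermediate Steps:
$Z{\left(O \right)} = -50$ ($Z{\left(O \right)} = 75 - 125 = -50$)
$\frac{1}{Z{\left(-308 \right)} + a{\left(75 \right)}} = \frac{1}{-50 + 75} = \frac{1}{25}$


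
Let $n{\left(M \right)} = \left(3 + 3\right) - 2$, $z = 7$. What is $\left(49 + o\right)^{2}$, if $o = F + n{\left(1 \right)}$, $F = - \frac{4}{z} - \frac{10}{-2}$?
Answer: $\frac{161604}{49} \approx 3298.0$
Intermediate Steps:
$n{\left(M \right)} = 4$ ($n{\left(M \right)} = 6 - 2 = 4$)
$F = \frac{31}{7}$ ($F = - \frac{4}{7} - \frac{10}{-2} = \left(-4\right) \frac{1}{7} - -5 = - \frac{4}{7} + 5 = \frac{31}{7} \approx 4.4286$)
$o = \frac{59}{7}$ ($o = \frac{31}{7} + 4 = \frac{59}{7} \approx 8.4286$)
$\left(49 + o\right)^{2} = \left(49 + \frac{59}{7}\right)^{2} = \left(\frac{402}{7}\right)^{2} = \frac{161604}{49}$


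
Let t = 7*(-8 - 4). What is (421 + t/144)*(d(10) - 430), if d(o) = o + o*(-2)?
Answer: -554950/3 ≈ -1.8498e+5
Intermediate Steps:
d(o) = -o (d(o) = o - 2*o = -o)
t = -84 (t = 7*(-12) = -84)
(421 + t/144)*(d(10) - 430) = (421 - 84/144)*(-1*10 - 430) = (421 - 84*1/144)*(-10 - 430) = (421 - 7/12)*(-440) = (5045/12)*(-440) = -554950/3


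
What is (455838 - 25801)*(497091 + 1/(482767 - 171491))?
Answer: 66540699292740329/311276 ≈ 2.1377e+11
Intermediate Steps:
(455838 - 25801)*(497091 + 1/(482767 - 171491)) = 430037*(497091 + 1/311276) = 430037*(154732498117/311276) = 66540699292740329/311276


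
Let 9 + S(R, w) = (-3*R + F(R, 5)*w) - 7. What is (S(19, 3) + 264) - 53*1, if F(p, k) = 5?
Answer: 153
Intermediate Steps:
S(R, w) = -16 - 3*R + 5*w (S(R, w) = -9 + ((-3*R + 5*w) - 7) = -9 + (-7 - 3*R + 5*w) = -16 - 3*R + 5*w)
(S(19, 3) + 264) - 53*1 = ((-16 - 3*19 + 5*3) + 264) - 53*1 = ((-16 - 57 + 15) + 264) - 53 = (-58 + 264) - 53 = 206 - 53 = 153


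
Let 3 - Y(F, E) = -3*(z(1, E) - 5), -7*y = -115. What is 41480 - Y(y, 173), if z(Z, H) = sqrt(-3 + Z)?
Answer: 41492 - 3*I*sqrt(2) ≈ 41492.0 - 4.2426*I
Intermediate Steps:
y = 115/7 (y = -1/7*(-115) = 115/7 ≈ 16.429)
Y(F, E) = -12 + 3*I*sqrt(2) (Y(F, E) = 3 - (-3)*(sqrt(-3 + 1) - 5) = 3 - (-3)*(sqrt(-2) - 5) = 3 - (-3)*(I*sqrt(2) - 5) = 3 - (-3)*(-5 + I*sqrt(2)) = 3 - (15 - 3*I*sqrt(2)) = 3 + (-15 + 3*I*sqrt(2)) = -12 + 3*I*sqrt(2))
41480 - Y(y, 173) = 41480 - (-12 + 3*I*sqrt(2)) = 41480 + (12 - 3*I*sqrt(2)) = 41492 - 3*I*sqrt(2)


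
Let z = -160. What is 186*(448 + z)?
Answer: 53568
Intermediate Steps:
186*(448 + z) = 186*(448 - 160) = 186*288 = 53568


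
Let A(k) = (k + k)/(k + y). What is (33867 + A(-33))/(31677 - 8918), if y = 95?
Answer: 1049844/705529 ≈ 1.4880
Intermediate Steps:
A(k) = 2*k/(95 + k) (A(k) = (k + k)/(k + 95) = (2*k)/(95 + k) = 2*k/(95 + k))
(33867 + A(-33))/(31677 - 8918) = (33867 + 2*(-33)/(95 - 33))/(31677 - 8918) = (33867 + 2*(-33)/62)/22759 = (33867 + 2*(-33)*(1/62))*(1/22759) = (33867 - 33/31)*(1/22759) = (1049844/31)*(1/22759) = 1049844/705529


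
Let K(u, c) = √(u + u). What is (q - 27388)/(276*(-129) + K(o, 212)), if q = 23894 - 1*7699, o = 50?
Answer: 861/2738 ≈ 0.31446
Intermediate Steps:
K(u, c) = √2*√u (K(u, c) = √(2*u) = √2*√u)
q = 16195 (q = 23894 - 7699 = 16195)
(q - 27388)/(276*(-129) + K(o, 212)) = (16195 - 27388)/(276*(-129) + √2*√50) = -11193/(-35604 + √2*(5*√2)) = -11193/(-35604 + 10) = -11193/(-35594) = -11193*(-1/35594) = 861/2738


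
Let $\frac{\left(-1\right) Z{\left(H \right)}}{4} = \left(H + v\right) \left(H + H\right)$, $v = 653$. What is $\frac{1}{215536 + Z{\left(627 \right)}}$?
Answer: $- \frac{1}{6204944} \approx -1.6116 \cdot 10^{-7}$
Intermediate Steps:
$Z{\left(H \right)} = - 8 H \left(653 + H\right)$ ($Z{\left(H \right)} = - 4 \left(H + 653\right) \left(H + H\right) = - 4 \left(653 + H\right) 2 H = - 4 \cdot 2 H \left(653 + H\right) = - 8 H \left(653 + H\right)$)
$\frac{1}{215536 + Z{\left(627 \right)}} = \frac{1}{215536 - 5016 \left(653 + 627\right)} = \frac{1}{215536 - 5016 \cdot 1280} = \frac{1}{215536 - 6420480} = \frac{1}{-6204944} = - \frac{1}{6204944}$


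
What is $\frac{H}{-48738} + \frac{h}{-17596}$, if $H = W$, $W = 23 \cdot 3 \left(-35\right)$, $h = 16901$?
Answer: $- \frac{130204433}{142932308} \approx -0.91095$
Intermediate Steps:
$W = -2415$ ($W = 69 \left(-35\right) = -2415$)
$H = -2415$
$\frac{H}{-48738} + \frac{h}{-17596} = - \frac{2415}{-48738} + \frac{16901}{-17596} = \left(-2415\right) \left(- \frac{1}{48738}\right) + 16901 \left(- \frac{1}{17596}\right) = \frac{805}{16246} - \frac{16901}{17596} = - \frac{130204433}{142932308}$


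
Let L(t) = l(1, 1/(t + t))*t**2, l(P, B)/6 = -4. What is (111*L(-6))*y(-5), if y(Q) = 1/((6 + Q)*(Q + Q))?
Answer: 47952/5 ≈ 9590.4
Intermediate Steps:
l(P, B) = -24 (l(P, B) = 6*(-4) = -24)
y(Q) = 1/(2*Q*(6 + Q)) (y(Q) = 1/((6 + Q)*(2*Q)) = 1/(2*Q*(6 + Q)))
L(t) = -24*t**2
(111*L(-6))*y(-5) = (111*(-24*(-6)**2))*((1/2)/(-5*(6 - 5))) = (111*(-24*36))*((1/2)*(-1/5)/1) = (111*(-864))*((1/2)*(-1/5)*1) = -95904*(-1/10) = 47952/5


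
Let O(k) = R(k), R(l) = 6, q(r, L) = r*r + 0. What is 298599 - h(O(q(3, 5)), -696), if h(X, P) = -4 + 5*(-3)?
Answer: 298618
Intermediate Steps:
q(r, L) = r² (q(r, L) = r² + 0 = r²)
O(k) = 6
h(X, P) = -19 (h(X, P) = -4 - 15 = -19)
298599 - h(O(q(3, 5)), -696) = 298599 - 1*(-19) = 298599 + 19 = 298618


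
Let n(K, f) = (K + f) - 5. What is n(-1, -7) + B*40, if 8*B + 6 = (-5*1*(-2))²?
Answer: 457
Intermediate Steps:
n(K, f) = -5 + K + f
B = 47/4 (B = -¾ + (-5*1*(-2))²/8 = -¾ + (-5*(-2))²/8 = -¾ + (⅛)*10² = -¾ + (⅛)*100 = -¾ + 25/2 = 47/4 ≈ 11.750)
n(-1, -7) + B*40 = (-5 - 1 - 7) + (47/4)*40 = -13 + 470 = 457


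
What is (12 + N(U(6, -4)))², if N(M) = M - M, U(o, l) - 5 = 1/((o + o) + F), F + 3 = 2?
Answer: 144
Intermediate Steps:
F = -1 (F = -3 + 2 = -1)
U(o, l) = 5 + 1/(-1 + 2*o) (U(o, l) = 5 + 1/((o + o) - 1) = 5 + 1/(2*o - 1) = 5 + 1/(-1 + 2*o))
N(M) = 0
(12 + N(U(6, -4)))² = (12 + 0)² = 12² = 144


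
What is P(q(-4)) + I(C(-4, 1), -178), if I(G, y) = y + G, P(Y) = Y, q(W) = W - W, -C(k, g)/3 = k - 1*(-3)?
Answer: -175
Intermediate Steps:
C(k, g) = -9 - 3*k (C(k, g) = -3*(k - 1*(-3)) = -3*(k + 3) = -3*(3 + k) = -9 - 3*k)
q(W) = 0
I(G, y) = G + y
P(q(-4)) + I(C(-4, 1), -178) = 0 + ((-9 - 3*(-4)) - 178) = 0 + ((-9 + 12) - 178) = 0 + (3 - 178) = 0 - 175 = -175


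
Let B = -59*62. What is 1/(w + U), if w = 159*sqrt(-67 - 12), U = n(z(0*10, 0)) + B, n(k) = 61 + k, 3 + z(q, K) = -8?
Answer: -3608/15014863 - 159*I*sqrt(79)/15014863 ≈ -0.0002403 - 9.4122e-5*I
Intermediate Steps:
z(q, K) = -11 (z(q, K) = -3 - 8 = -11)
B = -3658
U = -3608 (U = (61 - 11) - 3658 = 50 - 3658 = -3608)
w = 159*I*sqrt(79) (w = 159*sqrt(-79) = 159*(I*sqrt(79)) = 159*I*sqrt(79) ≈ 1413.2*I)
1/(w + U) = 1/(159*I*sqrt(79) - 3608) = 1/(-3608 + 159*I*sqrt(79))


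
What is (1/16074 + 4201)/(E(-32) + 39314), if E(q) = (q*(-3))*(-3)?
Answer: 5194375/48254148 ≈ 0.10765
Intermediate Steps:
E(q) = 9*q (E(q) = -3*q*(-3) = 9*q)
(1/16074 + 4201)/(E(-32) + 39314) = (1/16074 + 4201)/(9*(-32) + 39314) = (1/16074 + 4201)/(-288 + 39314) = (67526875/16074)/39026 = (67526875/16074)*(1/39026) = 5194375/48254148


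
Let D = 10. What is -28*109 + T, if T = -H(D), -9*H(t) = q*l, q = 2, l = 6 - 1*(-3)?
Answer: -3050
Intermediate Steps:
l = 9 (l = 6 + 3 = 9)
H(t) = -2 (H(t) = -2*9/9 = -⅑*18 = -2)
T = 2 (T = -1*(-2) = 2)
-28*109 + T = -28*109 + 2 = -3052 + 2 = -3050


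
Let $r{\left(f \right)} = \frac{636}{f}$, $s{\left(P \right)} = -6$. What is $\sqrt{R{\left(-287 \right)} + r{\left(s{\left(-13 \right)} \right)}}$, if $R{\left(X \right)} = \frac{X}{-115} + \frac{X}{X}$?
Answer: $\frac{2 i \sqrt{338905}}{115} \approx 10.124 i$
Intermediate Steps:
$R{\left(X \right)} = 1 - \frac{X}{115}$ ($R{\left(X \right)} = X \left(- \frac{1}{115}\right) + 1 = - \frac{X}{115} + 1 = 1 - \frac{X}{115}$)
$\sqrt{R{\left(-287 \right)} + r{\left(s{\left(-13 \right)} \right)}} = \sqrt{\left(1 - - \frac{287}{115}\right) + \frac{636}{-6}} = \sqrt{\left(1 + \frac{287}{115}\right) + 636 \left(- \frac{1}{6}\right)} = \sqrt{\frac{402}{115} - 106} = \sqrt{- \frac{11788}{115}} = \frac{2 i \sqrt{338905}}{115}$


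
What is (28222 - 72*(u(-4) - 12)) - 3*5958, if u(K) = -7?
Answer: 11716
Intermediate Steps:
(28222 - 72*(u(-4) - 12)) - 3*5958 = (28222 - 72*(-7 - 12)) - 3*5958 = (28222 - 72*(-19)) - 17874 = (28222 + 1368) - 17874 = 29590 - 17874 = 11716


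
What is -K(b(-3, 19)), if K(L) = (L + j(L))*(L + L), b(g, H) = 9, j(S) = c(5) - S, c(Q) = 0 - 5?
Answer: 90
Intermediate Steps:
c(Q) = -5
j(S) = -5 - S
K(L) = -10*L (K(L) = (L + (-5 - L))*(L + L) = -10*L)
-K(b(-3, 19)) = -(-10)*9 = -1*(-90) = 90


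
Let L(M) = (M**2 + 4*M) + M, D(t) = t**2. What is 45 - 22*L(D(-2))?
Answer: -747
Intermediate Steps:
L(M) = M**2 + 5*M
45 - 22*L(D(-2)) = 45 - 22*(-2)**2*(5 + (-2)**2) = 45 - 88*(5 + 4) = 45 - 88*9 = 45 - 22*36 = 45 - 792 = -747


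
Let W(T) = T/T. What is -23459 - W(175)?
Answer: -23460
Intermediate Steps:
W(T) = 1
-23459 - W(175) = -23459 - 1*1 = -23459 - 1 = -23460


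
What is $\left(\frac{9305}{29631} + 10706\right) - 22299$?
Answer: $- \frac{343502878}{29631} \approx -11593.0$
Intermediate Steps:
$\left(\frac{9305}{29631} + 10706\right) - 22299 = \frac{317238791}{29631} - 22299 = - \frac{343502878}{29631}$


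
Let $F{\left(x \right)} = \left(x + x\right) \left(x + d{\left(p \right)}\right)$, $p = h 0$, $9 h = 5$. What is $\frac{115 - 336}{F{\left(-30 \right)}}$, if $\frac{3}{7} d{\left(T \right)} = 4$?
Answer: $- \frac{221}{1240} \approx -0.17823$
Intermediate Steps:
$h = \frac{5}{9}$ ($h = \frac{1}{9} \cdot 5 = \frac{5}{9} \approx 0.55556$)
$p = 0$ ($p = \frac{5}{9} \cdot 0 = 0$)
$d{\left(T \right)} = \frac{28}{3}$ ($d{\left(T \right)} = \frac{7}{3} \cdot 4 = \frac{28}{3}$)
$F{\left(x \right)} = 2 x \left(\frac{28}{3} + x\right)$ ($F{\left(x \right)} = \left(x + x\right) \left(x + \frac{28}{3}\right) = 2 x \left(\frac{28}{3} + x\right)$)
$\frac{115 - 336}{F{\left(-30 \right)}} = \frac{115 - 336}{\frac{2}{3} \left(-30\right) \left(28 + 3 \left(-30\right)\right)} = \frac{115 - 336}{\frac{2}{3} \left(-30\right) \left(28 - 90\right)} = - \frac{221}{\frac{2}{3} \left(-30\right) \left(-62\right)} = - \frac{221}{1240}$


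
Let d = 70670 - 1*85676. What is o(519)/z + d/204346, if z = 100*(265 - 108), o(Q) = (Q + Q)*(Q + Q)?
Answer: 27491972178/401029025 ≈ 68.554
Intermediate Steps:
d = -15006 (d = 70670 - 85676 = -15006)
o(Q) = 4*Q**2 (o(Q) = (2*Q)*(2*Q) = 4*Q**2)
z = 15700 (z = 100*157 = 15700)
o(519)/z + d/204346 = (4*519**2)/15700 - 15006/204346 = (4*269361)*(1/15700) - 15006*1/204346 = 1077444*(1/15700) - 7503/102173 = 269361/3925 - 7503/102173 = 27491972178/401029025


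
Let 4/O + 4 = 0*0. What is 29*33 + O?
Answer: 956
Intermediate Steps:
O = -1 (O = 4/(-4 + 0*0) = 4/(-4 + 0) = 4/(-4) = 4*(-1/4) = -1)
29*33 + O = 29*33 - 1 = 957 - 1 = 956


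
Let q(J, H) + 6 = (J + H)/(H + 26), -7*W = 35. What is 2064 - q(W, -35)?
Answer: 18590/9 ≈ 2065.6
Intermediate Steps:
W = -5 (W = -1/7*35 = -5)
q(J, H) = -6 + (H + J)/(26 + H) (q(J, H) = -6 + (J + H)/(H + 26) = -6 + (H + J)/(26 + H))
2064 - q(W, -35) = 2064 - (-156 - 5 - 5*(-35))/(26 - 35) = 2064 - (-156 - 5 + 175)/(-9) = 2064 - (-1)*14/9 = 2064 - 1*(-14/9) = 2064 + 14/9 = 18590/9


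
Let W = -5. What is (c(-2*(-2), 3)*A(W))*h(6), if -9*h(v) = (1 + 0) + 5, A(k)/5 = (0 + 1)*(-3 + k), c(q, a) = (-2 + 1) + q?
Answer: 80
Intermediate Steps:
c(q, a) = -1 + q
A(k) = -15 + 5*k (A(k) = 5*((0 + 1)*(-3 + k)) = 5*(1*(-3 + k)) = 5*(-3 + k) = -15 + 5*k)
h(v) = -⅔ (h(v) = -((1 + 0) + 5)/9 = -(1 + 5)/9 = -⅑*6 = -⅔)
(c(-2*(-2), 3)*A(W))*h(6) = ((-1 - 2*(-2))*(-15 + 5*(-5)))*(-⅔) = ((-1 + 4)*(-15 - 25))*(-⅔) = (3*(-40))*(-⅔) = -120*(-⅔) = 80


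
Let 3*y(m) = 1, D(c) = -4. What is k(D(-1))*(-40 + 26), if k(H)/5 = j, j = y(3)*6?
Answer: -140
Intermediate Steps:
y(m) = ⅓ (y(m) = (⅓)*1 = ⅓)
j = 2 (j = (⅓)*6 = 2)
k(H) = 10 (k(H) = 5*2 = 10)
k(D(-1))*(-40 + 26) = 10*(-40 + 26) = 10*(-14) = -140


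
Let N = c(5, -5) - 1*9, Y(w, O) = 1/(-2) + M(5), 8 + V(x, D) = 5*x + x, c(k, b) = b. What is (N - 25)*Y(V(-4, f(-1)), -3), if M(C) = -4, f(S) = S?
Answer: 351/2 ≈ 175.50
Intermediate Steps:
V(x, D) = -8 + 6*x (V(x, D) = -8 + (5*x + x) = -8 + 6*x)
Y(w, O) = -9/2 (Y(w, O) = 1/(-2) - 4 = -½ - 4 = -9/2)
N = -14 (N = -5 - 1*9 = -5 - 9 = -14)
(N - 25)*Y(V(-4, f(-1)), -3) = (-14 - 25)*(-9/2) = -39*(-9/2) = 351/2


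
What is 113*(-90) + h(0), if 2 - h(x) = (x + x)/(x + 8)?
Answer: -10168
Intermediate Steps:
h(x) = 2 - 2*x/(8 + x) (h(x) = 2 - (x + x)/(x + 8) = 2 - 2*x/(8 + x))
113*(-90) + h(0) = 113*(-90) + 16/(8 + 0) = -10170 + 16/8 = -10170 + 16*(⅛) = -10170 + 2 = -10168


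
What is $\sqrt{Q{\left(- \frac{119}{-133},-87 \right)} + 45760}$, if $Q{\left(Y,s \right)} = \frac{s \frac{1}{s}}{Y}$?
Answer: $\frac{\sqrt{13224963}}{17} \approx 213.92$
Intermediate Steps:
$Q{\left(Y,s \right)} = \frac{1}{Y}$ ($Q{\left(Y,s \right)} = \frac{1}{Y} 1 = \frac{1}{Y}$)
$\sqrt{Q{\left(- \frac{119}{-133},-87 \right)} + 45760} = \sqrt{\frac{1}{\left(-119\right) \frac{1}{-133}} + 45760} = \sqrt{\frac{1}{\left(-119\right) \left(- \frac{1}{133}\right)} + 45760} = \sqrt{\frac{1}{\frac{17}{19}} + 45760} = \sqrt{\frac{19}{17} + 45760} = \sqrt{\frac{777939}{17}} = \frac{\sqrt{13224963}}{17}$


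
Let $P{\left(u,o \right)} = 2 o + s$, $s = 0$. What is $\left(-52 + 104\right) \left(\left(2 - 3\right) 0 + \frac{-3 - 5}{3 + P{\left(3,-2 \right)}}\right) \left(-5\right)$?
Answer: $-2080$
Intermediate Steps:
$P{\left(u,o \right)} = 2 o$ ($P{\left(u,o \right)} = 2 o + 0 = 2 o$)
$\left(-52 + 104\right) \left(\left(2 - 3\right) 0 + \frac{-3 - 5}{3 + P{\left(3,-2 \right)}}\right) \left(-5\right) = \left(-52 + 104\right) \left(\left(2 - 3\right) 0 + \frac{-3 - 5}{3 + 2 \left(-2\right)}\right) \left(-5\right) = 52 \left(\left(-1\right) 0 - \frac{8}{3 - 4}\right) \left(-5\right) = 52 \left(0 - \frac{8}{-1}\right) \left(-5\right) = 52 \left(0 - -8\right) \left(-5\right) = 52 \left(0 + 8\right) \left(-5\right) = 52 \cdot 8 \left(-5\right) = 52 \left(-40\right) = -2080$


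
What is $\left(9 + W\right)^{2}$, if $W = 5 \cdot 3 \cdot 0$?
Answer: $81$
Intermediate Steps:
$W = 0$ ($W = 15 \cdot 0 = 0$)
$\left(9 + W\right)^{2} = \left(9 + 0\right)^{2} = 9^{2} = 81$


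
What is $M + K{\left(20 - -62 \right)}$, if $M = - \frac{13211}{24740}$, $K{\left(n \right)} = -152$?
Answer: $- \frac{3773691}{24740} \approx -152.53$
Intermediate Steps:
$M = - \frac{13211}{24740}$ ($M = \left(-13211\right) \frac{1}{24740} = - \frac{13211}{24740} \approx -0.53399$)
$M + K{\left(20 - -62 \right)} = - \frac{13211}{24740} - 152 = - \frac{3773691}{24740}$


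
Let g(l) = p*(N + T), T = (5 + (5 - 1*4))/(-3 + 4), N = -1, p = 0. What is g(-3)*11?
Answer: 0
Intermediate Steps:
T = 6 (T = (5 + (5 - 4))/1 = (5 + 1)*1 = 6*1 = 6)
g(l) = 0 (g(l) = 0*(-1 + 6) = 0*5 = 0)
g(-3)*11 = 0*11 = 0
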